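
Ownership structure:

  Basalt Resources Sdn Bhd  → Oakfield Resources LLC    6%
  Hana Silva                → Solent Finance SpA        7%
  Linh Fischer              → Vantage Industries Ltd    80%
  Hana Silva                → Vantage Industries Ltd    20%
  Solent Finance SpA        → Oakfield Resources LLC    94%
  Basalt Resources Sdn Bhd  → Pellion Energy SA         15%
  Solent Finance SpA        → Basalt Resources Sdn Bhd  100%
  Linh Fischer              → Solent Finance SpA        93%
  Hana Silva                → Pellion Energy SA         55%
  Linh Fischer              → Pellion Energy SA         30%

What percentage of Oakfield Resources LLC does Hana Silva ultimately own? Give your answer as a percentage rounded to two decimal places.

7.00%

Hana reaches Oakfield along 2 paths.
Via Solent → Basalt: 7% × 100% × 6% = 0.42%.
Via Solent: 7% × 94% = 6.58%.
Total: 0.42% + 6.58% = 7%.
Rounded: 7.00%.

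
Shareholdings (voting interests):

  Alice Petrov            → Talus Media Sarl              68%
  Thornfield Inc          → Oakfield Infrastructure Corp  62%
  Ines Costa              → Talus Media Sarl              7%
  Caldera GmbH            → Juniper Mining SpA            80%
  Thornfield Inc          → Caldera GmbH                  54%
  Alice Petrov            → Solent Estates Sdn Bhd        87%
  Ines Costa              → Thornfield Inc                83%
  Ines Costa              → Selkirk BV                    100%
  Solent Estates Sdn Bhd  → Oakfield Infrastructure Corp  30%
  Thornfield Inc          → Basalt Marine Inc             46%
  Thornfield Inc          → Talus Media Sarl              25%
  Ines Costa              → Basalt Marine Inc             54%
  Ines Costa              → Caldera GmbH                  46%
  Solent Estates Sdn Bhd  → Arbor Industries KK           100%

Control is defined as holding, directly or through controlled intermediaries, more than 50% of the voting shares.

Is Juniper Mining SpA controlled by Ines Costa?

Ines holds 83% of Thornfield, so Ines controls Thornfield.
Thornfield and Ines together hold 54% + 46% = 100% of Caldera, so Ines controls Caldera.
Caldera holds 80% of Juniper, so Ines controls Juniper.

Yes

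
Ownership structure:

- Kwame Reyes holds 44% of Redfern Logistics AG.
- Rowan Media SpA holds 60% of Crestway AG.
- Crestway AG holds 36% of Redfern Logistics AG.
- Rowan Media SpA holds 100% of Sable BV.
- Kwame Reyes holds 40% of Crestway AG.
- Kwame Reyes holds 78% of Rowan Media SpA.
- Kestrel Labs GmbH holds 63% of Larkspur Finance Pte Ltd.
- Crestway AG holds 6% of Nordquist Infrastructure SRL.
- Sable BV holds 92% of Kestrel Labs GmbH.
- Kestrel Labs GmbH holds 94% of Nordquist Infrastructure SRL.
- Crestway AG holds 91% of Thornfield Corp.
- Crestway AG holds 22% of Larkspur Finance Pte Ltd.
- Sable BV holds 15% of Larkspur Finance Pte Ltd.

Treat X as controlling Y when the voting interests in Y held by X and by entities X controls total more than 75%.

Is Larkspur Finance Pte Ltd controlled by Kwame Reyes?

Kwame holds 78% of Rowan, so Kwame controls Rowan.
Rowan holds 100% of Sable, so Kwame controls Sable.
Rowan and Kwame together hold 60% + 40% = 100% of Crestway, so Kwame controls Crestway.
Sable holds 92% of Kestrel, so Kwame controls Kestrel.
Crestway and Kestrel and Sable together hold 22% + 63% + 15% = 100% of Larkspur, so Kwame controls Larkspur.

Yes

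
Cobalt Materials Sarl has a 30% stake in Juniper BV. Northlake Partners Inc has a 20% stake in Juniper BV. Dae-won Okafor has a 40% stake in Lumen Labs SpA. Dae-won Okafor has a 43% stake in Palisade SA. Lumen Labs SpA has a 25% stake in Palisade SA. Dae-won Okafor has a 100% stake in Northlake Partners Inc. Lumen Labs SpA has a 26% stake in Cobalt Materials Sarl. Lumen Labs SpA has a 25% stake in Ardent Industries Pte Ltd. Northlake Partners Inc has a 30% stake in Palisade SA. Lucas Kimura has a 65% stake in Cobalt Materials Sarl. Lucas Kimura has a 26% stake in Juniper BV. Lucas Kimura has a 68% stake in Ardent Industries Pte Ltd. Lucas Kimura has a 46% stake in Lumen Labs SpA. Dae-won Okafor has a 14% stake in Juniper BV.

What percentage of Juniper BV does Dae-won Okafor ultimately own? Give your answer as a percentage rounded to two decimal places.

37.12%

Dae-won reaches Juniper along 3 paths.
Via Lumen → Cobalt: 40% × 26% × 30% = 3.12%.
Via Northlake: 100% × 20% = 20%.
Direct stake: 14% = 14%.
Total: 3.12% + 20% + 14% = 37.12%.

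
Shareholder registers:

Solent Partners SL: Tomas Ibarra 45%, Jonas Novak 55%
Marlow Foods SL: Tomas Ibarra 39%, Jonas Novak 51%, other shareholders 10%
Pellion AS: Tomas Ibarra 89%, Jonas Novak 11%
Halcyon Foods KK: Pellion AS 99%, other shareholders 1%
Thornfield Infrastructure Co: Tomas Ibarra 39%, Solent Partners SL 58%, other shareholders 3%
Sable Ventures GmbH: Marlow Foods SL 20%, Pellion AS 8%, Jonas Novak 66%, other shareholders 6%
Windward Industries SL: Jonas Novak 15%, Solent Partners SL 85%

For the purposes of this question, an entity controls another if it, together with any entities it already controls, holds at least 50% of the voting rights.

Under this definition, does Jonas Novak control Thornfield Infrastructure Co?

Jonas holds 55% of Solent, so Jonas controls Solent.
Solent holds 58% of Thornfield, so Jonas controls Thornfield.

Yes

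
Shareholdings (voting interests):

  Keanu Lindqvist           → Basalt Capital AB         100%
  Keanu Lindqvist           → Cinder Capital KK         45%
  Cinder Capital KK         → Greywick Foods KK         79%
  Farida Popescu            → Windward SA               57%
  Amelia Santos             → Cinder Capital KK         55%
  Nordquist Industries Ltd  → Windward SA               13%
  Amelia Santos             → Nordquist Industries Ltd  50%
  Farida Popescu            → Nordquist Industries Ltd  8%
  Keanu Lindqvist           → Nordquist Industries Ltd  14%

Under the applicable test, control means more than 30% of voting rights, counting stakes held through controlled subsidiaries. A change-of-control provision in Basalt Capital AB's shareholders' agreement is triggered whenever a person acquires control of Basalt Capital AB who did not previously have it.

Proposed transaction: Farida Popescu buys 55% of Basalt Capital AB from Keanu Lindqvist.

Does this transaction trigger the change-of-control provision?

Yes

The purchase adds only to Farida's holdings (Keanu's stake shrinks), so Farida is the only person who could newly come to control Basalt.
Farida holds 57% of Windward, so Farida controls Windward.
Neither Farida nor any entity Farida controls holds any voting interest in Basalt.
So before the transaction, Farida does not control Basalt.
After the purchase, Farida holds 55% of Basalt directly, and Keanu's stake falls to 45%.
Farida holds 55% of Basalt, so Farida controls Basalt.
Farida did not control Basalt before and does after, so the clause is triggered.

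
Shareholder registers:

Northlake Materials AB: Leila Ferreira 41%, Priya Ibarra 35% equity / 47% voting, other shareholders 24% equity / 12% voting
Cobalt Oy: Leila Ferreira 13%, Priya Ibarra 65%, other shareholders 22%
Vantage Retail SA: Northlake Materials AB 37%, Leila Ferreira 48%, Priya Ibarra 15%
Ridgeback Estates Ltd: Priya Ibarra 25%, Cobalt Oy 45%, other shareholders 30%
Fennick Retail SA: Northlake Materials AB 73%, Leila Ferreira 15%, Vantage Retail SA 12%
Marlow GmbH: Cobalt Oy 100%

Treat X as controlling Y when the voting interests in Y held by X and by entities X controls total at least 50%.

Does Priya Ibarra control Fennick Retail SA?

No

Priya holds 65% of Cobalt, so Priya controls Cobalt.
Priya and Cobalt together hold 25% + 45% = 70% of Ridgeback, so Priya controls Ridgeback.
Cobalt holds 100% of Marlow, so Priya controls Marlow.
Neither Priya nor any entity Priya controls holds any voting interest in Fennick.
So Priya does not control Fennick.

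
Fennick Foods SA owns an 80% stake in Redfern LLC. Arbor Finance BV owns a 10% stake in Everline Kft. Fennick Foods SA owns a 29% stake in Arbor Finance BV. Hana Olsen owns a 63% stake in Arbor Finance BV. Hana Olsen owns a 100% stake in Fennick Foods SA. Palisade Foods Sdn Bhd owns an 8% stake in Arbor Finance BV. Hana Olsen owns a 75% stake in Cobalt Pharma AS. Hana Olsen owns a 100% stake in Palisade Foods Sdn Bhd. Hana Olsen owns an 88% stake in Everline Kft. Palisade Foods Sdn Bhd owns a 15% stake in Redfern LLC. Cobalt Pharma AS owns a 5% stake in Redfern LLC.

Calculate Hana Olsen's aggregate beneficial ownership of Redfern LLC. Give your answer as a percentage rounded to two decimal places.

Hana reaches Redfern along 3 paths.
Via Palisade: 100% × 15% = 15%.
Via Fennick: 100% × 80% = 80%.
Via Cobalt: 75% × 5% = 3.75%.
Total: 15% + 80% + 3.75% = 98.75%.

98.75%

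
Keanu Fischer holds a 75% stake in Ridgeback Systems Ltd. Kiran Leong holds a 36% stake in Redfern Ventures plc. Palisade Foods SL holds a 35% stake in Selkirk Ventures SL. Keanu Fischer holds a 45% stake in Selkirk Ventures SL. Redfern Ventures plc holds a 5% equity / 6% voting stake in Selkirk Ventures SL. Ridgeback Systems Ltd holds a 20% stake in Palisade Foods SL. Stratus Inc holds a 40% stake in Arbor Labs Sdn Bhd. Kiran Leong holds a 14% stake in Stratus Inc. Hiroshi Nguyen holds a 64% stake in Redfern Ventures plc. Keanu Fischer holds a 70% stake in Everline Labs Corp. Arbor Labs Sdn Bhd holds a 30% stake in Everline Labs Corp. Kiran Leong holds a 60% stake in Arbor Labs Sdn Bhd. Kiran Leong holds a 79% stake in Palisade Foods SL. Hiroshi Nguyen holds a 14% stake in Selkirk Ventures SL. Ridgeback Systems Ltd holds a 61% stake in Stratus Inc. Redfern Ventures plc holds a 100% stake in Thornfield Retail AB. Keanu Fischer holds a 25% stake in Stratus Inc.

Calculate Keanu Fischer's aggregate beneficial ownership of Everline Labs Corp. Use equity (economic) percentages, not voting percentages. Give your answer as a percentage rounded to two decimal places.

Keanu reaches Everline along 3 paths.
Direct stake: 70% = 70%.
Via Ridgeback → Stratus → Arbor: 75% × 61% × 40% × 30% = 5.49%.
Via Stratus → Arbor: 25% × 40% × 30% = 3%.
Total: 70% + 5.49% + 3% = 78.49%.

78.49%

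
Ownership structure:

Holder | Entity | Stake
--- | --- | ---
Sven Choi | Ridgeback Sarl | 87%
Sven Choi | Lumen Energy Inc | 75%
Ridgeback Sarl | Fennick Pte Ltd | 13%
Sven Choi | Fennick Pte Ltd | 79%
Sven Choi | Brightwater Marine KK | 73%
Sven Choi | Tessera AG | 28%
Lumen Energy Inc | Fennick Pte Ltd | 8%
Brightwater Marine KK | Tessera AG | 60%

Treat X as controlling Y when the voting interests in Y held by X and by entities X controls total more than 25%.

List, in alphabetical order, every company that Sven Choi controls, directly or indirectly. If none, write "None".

Sven holds 73% of Brightwater, so Sven controls Brightwater.
Sven holds 87% of Ridgeback, so Sven controls Ridgeback.
Sven holds 75% of Lumen, so Sven controls Lumen.
Brightwater and Sven together hold 60% + 28% = 88% of Tessera, so Sven controls Tessera.
Ridgeback and Sven and Lumen together hold 13% + 79% + 8% = 100% of Fennick, so Sven controls Fennick.

Brightwater Marine KK, Fennick Pte Ltd, Lumen Energy Inc, Ridgeback Sarl, Tessera AG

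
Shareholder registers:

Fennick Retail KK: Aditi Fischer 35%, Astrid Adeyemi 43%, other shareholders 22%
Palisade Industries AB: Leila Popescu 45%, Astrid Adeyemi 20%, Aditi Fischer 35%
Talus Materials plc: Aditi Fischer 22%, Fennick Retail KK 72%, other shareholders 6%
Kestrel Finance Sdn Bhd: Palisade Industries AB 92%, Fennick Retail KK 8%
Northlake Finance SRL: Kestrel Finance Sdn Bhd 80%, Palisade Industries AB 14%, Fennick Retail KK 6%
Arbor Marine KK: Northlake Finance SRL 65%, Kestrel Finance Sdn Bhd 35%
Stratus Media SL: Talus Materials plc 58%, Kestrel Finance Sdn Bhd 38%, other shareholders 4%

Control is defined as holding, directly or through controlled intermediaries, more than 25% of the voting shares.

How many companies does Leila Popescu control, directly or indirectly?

5

Leila holds 45% of Palisade, so Leila controls Palisade.
Palisade holds 92% of Kestrel, so Leila controls Kestrel.
Kestrel and Palisade together hold 80% + 14% = 94% of Northlake, so Leila controls Northlake.
Northlake and Kestrel together hold 65% + 35% = 100% of Arbor, so Leila controls Arbor.
Kestrel holds 38% of Stratus, so Leila controls Stratus.
No other company's threshold is met.
Leila controls 5 companies.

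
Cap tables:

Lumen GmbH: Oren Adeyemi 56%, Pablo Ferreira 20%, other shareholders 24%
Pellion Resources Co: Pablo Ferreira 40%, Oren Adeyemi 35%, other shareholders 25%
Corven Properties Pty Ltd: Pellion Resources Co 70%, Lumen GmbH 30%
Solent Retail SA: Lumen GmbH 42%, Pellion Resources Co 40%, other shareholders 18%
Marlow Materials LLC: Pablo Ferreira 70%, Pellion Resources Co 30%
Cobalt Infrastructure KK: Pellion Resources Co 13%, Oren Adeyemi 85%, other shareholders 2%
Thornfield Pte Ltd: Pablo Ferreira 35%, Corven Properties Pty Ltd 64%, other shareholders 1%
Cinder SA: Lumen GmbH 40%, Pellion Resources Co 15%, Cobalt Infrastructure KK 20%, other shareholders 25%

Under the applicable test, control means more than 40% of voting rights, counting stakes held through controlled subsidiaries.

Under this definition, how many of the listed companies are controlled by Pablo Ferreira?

1

Pablo holds 70% of Marlow, so Pablo controls Marlow.
No other company's threshold is met.
Pablo controls 1 company.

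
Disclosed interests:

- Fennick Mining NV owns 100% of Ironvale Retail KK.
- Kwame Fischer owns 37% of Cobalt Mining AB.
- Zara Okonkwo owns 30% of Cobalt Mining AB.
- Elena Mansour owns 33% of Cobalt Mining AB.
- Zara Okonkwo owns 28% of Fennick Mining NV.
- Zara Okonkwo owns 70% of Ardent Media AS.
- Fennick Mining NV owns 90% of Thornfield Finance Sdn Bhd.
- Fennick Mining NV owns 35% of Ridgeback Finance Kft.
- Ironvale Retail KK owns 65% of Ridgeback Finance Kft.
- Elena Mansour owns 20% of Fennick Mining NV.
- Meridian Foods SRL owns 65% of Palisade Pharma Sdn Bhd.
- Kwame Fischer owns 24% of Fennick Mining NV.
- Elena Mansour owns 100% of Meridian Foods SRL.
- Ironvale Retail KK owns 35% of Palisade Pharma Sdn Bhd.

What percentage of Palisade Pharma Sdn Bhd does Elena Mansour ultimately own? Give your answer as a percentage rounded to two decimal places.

Elena reaches Palisade along 2 paths.
Via Fennick → Ironvale: 20% × 100% × 35% = 7%.
Via Meridian: 100% × 65% = 65%.
Total: 7% + 65% = 72%.
Rounded: 72.00%.

72.00%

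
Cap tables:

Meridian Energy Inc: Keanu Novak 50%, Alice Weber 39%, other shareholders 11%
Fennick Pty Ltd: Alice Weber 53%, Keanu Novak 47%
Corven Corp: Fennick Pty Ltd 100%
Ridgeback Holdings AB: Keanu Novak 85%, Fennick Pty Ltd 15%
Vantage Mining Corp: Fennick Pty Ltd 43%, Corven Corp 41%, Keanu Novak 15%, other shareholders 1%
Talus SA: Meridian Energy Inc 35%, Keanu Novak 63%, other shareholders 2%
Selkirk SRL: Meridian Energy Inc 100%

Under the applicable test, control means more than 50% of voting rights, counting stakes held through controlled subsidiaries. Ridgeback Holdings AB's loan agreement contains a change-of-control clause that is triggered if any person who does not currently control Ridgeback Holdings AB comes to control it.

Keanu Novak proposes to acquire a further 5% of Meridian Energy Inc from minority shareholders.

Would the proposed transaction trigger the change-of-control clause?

No

The purchase changes only Keanu's holdings, so Keanu is the only person who could newly come to control Ridgeback.
Keanu holds 85% of Ridgeback, so Keanu controls Ridgeback.
So Keanu already controls Ridgeback before the transaction.
After the purchase, Keanu's direct stake in Meridian rises to 50% + 5% = 55%.
Keanu controlled Ridgeback already, so this is not a new person acquiring control; every other person's position is unchanged or reduced.
No new person acquires control, so the clause is not triggered.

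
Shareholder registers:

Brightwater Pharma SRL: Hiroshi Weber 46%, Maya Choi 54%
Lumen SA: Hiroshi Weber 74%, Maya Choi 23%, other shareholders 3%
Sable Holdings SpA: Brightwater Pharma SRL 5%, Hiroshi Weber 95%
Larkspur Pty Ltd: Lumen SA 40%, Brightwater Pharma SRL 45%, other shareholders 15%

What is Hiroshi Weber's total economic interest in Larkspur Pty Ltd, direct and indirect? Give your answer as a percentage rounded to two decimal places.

50.30%

Hiroshi reaches Larkspur along 2 paths.
Via Lumen: 74% × 40% = 29.6%.
Via Brightwater: 46% × 45% = 20.7%.
Total: 29.6% + 20.7% = 50.3%.
Rounded: 50.30%.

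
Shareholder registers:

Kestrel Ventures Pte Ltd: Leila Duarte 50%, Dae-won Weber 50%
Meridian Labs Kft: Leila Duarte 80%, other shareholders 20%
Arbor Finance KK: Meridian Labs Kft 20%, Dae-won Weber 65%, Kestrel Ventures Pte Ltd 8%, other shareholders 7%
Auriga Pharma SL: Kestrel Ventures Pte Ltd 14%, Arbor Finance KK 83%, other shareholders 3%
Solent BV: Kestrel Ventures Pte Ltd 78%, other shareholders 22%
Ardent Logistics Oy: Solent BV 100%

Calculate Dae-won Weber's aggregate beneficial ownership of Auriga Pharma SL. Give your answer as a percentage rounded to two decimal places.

Dae-won reaches Auriga along 3 paths.
Via Kestrel: 50% × 14% = 7%.
Via Arbor: 65% × 83% = 53.95%.
Via Kestrel → Arbor: 50% × 8% × 83% = 3.32%.
Total: 7% + 53.95% + 3.32% = 64.27%.

64.27%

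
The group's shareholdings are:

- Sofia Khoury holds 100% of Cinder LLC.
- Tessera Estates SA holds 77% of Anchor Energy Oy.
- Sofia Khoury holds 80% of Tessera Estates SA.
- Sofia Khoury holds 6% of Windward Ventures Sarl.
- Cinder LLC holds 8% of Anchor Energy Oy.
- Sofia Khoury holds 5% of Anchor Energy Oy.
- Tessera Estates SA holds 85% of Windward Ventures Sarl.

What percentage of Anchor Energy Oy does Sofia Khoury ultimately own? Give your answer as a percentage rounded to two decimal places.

Sofia reaches Anchor along 3 paths.
Via Tessera: 80% × 77% = 61.6%.
Direct stake: 5% = 5%.
Via Cinder: 100% × 8% = 8%.
Total: 61.6% + 5% + 8% = 74.6%.
Rounded: 74.60%.

74.60%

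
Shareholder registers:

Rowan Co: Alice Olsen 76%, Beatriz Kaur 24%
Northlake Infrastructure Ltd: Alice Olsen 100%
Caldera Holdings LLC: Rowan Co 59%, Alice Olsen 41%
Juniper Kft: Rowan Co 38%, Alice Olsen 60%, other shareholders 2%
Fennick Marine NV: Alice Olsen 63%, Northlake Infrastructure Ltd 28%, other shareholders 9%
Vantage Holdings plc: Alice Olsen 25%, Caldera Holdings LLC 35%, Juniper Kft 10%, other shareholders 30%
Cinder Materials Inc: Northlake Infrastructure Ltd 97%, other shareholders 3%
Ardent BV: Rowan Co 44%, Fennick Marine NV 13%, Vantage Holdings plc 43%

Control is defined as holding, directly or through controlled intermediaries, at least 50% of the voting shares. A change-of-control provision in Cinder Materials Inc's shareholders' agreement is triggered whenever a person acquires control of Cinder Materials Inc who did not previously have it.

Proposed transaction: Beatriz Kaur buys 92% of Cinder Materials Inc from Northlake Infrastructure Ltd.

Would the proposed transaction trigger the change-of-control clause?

Yes

The purchase adds only to Beatriz's holdings (Northlake's stake shrinks), so Beatriz is the only person who could newly come to control Cinder.
Beatriz's largest direct stake is 24% in Rowan, which does not meet the threshold, so Beatriz controls no company.
Neither Beatriz nor any entity Beatriz controls holds any voting interest in Cinder.
So before the transaction, Beatriz does not control Cinder.
After the purchase, Beatriz holds 92% of Cinder directly, and Northlake's stake falls to 5%.
Beatriz holds 92% of Cinder, so Beatriz controls Cinder.
Beatriz did not control Cinder before and does after, so the clause is triggered.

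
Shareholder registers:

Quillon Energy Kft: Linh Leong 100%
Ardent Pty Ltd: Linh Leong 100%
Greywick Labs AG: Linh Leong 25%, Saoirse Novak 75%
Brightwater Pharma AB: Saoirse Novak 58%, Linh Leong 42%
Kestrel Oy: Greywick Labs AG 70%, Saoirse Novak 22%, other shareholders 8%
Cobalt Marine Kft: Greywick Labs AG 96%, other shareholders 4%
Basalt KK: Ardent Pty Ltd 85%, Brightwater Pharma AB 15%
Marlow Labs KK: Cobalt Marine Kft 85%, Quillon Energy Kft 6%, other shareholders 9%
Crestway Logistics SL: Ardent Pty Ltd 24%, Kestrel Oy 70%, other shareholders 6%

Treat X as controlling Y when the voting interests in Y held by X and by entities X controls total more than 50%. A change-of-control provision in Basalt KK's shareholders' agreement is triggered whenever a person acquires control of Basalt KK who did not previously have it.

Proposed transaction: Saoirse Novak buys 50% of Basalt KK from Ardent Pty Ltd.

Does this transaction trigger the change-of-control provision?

The purchase adds only to Saoirse's holdings (Ardent's stake shrinks), so Saoirse is the only person who could newly come to control Basalt.
Saoirse holds 75% of Greywick, so Saoirse controls Greywick.
Saoirse holds 58% of Brightwater, so Saoirse controls Brightwater.
Greywick and Saoirse together hold 70% + 22% = 92% of Kestrel, so Saoirse controls Kestrel.
Greywick holds 96% of Cobalt, so Saoirse controls Cobalt.
Cobalt holds 85% of Marlow, so Saoirse controls Marlow.
Kestrel holds 70% of Crestway, so Saoirse controls Crestway.
In Basalt, Saoirse's side holds only 15%, not > 50%.
So before the transaction, Saoirse does not control Basalt.
After the purchase, Saoirse holds 50% of Basalt directly, and Ardent's stake falls to 35%.
Brightwater and Saoirse together hold 15% + 50% = 65% of Basalt, so Saoirse controls Basalt.
Saoirse did not control Basalt before and does after, so the clause is triggered.

Yes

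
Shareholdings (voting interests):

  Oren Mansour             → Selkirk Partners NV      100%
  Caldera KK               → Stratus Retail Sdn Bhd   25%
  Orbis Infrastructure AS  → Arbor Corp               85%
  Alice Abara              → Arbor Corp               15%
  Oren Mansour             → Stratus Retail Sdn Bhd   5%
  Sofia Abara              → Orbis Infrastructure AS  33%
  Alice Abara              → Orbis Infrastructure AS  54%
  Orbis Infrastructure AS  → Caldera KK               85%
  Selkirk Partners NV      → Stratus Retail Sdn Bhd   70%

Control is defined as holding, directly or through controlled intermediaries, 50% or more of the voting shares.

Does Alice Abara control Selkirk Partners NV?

Alice holds 54% of Orbis, so Alice controls Orbis.
Orbis holds 85% of Caldera, so Alice controls Caldera.
Orbis and Alice together hold 85% + 15% = 100% of Arbor, so Alice controls Arbor.
Neither Alice nor any entity Alice controls holds any voting interest in Selkirk.
So Alice does not control Selkirk.

No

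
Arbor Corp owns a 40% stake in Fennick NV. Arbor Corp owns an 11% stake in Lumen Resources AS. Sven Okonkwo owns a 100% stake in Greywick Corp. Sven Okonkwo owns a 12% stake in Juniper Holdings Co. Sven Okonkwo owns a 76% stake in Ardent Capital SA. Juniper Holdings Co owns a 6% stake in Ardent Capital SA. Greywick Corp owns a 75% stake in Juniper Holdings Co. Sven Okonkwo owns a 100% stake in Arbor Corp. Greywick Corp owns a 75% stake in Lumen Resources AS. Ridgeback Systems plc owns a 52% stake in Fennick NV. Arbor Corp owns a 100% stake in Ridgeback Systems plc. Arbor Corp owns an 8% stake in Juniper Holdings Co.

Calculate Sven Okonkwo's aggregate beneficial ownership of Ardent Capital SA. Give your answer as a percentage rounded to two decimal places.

81.70%

Sven reaches Ardent along 4 paths.
Direct stake: 76% = 76%.
Via Arbor → Juniper: 100% × 8% × 6% = 0.48%.
Via Juniper: 12% × 6% = 0.72%.
Via Greywick → Juniper: 100% × 75% × 6% = 4.5%.
Total: 76% + 0.48% + 0.72% + 4.5% = 81.7%.
Rounded: 81.70%.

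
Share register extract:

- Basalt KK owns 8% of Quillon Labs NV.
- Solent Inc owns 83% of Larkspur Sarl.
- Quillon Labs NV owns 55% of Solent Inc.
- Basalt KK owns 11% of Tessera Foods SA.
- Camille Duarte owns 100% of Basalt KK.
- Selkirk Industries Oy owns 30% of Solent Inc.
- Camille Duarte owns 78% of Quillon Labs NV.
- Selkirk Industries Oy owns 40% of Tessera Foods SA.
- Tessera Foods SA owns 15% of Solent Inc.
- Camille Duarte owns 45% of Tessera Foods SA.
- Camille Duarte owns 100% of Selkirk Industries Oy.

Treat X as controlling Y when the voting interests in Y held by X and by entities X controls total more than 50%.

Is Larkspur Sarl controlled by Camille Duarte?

Yes

Camille holds 100% of Selkirk, so Camille controls Selkirk.
Camille holds 100% of Basalt, so Camille controls Basalt.
Camille and Selkirk and Basalt together hold 45% + 40% + 11% = 96% of Tessera, so Camille controls Tessera.
Camille and Basalt together hold 78% + 8% = 86% of Quillon, so Camille controls Quillon.
Tessera and Quillon and Selkirk together hold 15% + 55% + 30% = 100% of Solent, so Camille controls Solent.
Solent holds 83% of Larkspur, so Camille controls Larkspur.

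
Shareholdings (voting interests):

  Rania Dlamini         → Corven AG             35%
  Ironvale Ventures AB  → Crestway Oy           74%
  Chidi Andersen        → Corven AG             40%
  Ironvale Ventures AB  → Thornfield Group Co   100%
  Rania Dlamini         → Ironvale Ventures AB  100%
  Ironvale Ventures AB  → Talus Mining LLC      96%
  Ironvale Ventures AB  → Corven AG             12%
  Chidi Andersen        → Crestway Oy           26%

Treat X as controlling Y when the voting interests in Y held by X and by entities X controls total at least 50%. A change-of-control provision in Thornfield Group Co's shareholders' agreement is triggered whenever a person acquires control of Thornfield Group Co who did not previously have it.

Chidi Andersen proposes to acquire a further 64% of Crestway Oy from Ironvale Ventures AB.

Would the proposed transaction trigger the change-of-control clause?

No

The purchase adds only to Chidi's holdings (Ironvale's stake shrinks), so Chidi is the only person who could newly come to control Thornfield.
Chidi's largest direct stake is 40% in Corven, which does not meet the threshold, so Chidi controls no company.
Neither Chidi nor any entity Chidi controls holds any voting interest in Thornfield.
So before the transaction, Chidi does not control Thornfield.
After the purchase, Chidi's direct stake in Crestway rises to 26% + 64% = 90%, and Ironvale's stake falls to 10%.
Chidi holds 90% of Crestway, so Chidi controls Crestway.
After the transaction, neither Chidi nor any entity Chidi controls holds a voting interest in Thornfield, so Chidi still does not control it.
No new person acquires control, so the clause is not triggered.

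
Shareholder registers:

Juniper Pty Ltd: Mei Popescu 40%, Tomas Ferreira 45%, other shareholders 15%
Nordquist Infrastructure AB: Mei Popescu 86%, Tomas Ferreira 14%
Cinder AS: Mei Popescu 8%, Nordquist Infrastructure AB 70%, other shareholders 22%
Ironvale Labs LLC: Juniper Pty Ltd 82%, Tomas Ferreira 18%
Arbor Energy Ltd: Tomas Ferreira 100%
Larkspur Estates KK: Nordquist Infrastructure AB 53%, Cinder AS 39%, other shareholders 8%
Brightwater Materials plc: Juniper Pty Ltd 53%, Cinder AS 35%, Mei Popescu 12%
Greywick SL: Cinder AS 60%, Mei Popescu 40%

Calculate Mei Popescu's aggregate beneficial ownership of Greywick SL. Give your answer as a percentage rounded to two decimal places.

Mei reaches Greywick along 3 paths.
Via Cinder: 8% × 60% = 4.8%.
Via Nordquist → Cinder: 86% × 70% × 60% = 36.12%.
Direct stake: 40% = 40%.
Total: 4.8% + 36.12% + 40% = 80.92%.

80.92%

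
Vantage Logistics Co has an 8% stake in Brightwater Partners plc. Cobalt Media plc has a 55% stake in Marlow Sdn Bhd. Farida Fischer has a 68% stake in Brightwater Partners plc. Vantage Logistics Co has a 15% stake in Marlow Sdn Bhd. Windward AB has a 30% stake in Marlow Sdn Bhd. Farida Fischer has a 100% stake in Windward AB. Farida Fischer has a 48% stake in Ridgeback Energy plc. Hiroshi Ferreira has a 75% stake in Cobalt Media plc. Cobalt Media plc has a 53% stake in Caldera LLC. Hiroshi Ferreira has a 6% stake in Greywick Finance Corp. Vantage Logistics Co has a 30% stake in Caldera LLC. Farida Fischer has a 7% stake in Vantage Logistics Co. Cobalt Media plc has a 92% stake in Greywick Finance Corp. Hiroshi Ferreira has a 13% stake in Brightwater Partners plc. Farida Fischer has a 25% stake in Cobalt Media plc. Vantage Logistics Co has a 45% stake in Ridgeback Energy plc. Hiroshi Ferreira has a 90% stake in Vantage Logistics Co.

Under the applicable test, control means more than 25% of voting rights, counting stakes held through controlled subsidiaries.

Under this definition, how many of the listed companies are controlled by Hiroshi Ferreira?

Hiroshi holds 90% of Vantage, so Hiroshi controls Vantage.
Hiroshi holds 75% of Cobalt, so Hiroshi controls Cobalt.
Cobalt and Hiroshi together hold 92% + 6% = 98% of Greywick, so Hiroshi controls Greywick.
Cobalt and Vantage together hold 55% + 15% = 70% of Marlow, so Hiroshi controls Marlow.
Vantage holds 45% of Ridgeback, so Hiroshi controls Ridgeback.
Cobalt and Vantage together hold 53% + 30% = 83% of Caldera, so Hiroshi controls Caldera.
No other company's threshold is met.
Hiroshi controls 6 companies.

6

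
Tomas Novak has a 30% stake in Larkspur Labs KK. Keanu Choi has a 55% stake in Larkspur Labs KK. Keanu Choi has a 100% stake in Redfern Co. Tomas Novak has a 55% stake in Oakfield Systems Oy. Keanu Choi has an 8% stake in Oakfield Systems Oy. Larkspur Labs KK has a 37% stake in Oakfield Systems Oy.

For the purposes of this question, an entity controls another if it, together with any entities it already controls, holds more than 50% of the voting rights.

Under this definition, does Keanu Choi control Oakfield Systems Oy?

No

Keanu holds 55% of Larkspur, so Keanu controls Larkspur.
Keanu holds 100% of Redfern, so Keanu controls Redfern.
In Oakfield, Keanu's side holds only 37% + 8% = 45%, not > 50%.
So Keanu does not control Oakfield.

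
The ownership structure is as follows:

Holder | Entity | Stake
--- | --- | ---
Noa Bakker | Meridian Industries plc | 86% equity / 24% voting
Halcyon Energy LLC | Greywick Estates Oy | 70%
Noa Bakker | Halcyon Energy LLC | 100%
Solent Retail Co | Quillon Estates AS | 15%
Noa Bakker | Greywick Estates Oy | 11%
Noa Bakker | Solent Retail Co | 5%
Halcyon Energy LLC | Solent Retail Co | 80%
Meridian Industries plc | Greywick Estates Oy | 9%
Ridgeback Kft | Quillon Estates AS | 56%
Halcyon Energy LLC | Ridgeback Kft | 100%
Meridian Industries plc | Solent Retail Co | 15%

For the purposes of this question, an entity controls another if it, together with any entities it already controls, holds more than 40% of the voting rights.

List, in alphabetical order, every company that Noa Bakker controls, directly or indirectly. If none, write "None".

Noa holds 100% of Halcyon, so Noa controls Halcyon.
Noa and Halcyon together hold 11% + 70% = 81% of Greywick, so Noa controls Greywick.
Halcyon and Noa together hold 80% + 5% = 85% of Solent, so Noa controls Solent.
Halcyon holds 100% of Ridgeback, so Noa controls Ridgeback.
Ridgeback and Solent together hold 56% + 15% = 71% of Quillon, so Noa controls Quillon.
No other company's threshold is met.

Greywick Estates Oy, Halcyon Energy LLC, Quillon Estates AS, Ridgeback Kft, Solent Retail Co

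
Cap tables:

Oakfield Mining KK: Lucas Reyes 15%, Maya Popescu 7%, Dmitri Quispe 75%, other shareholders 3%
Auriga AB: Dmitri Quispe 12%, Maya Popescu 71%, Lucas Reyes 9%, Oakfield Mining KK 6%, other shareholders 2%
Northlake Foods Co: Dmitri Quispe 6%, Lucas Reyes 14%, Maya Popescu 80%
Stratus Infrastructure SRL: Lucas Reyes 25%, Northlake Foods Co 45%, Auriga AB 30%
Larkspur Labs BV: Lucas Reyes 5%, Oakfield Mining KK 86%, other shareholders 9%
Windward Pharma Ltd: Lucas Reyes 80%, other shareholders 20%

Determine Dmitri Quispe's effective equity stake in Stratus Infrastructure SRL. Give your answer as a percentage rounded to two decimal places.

Dmitri reaches Stratus along 3 paths.
Via Northlake: 6% × 45% = 2.7%.
Via Auriga: 12% × 30% = 3.6%.
Via Oakfield → Auriga: 75% × 6% × 30% = 1.35%.
Total: 2.7% + 3.6% + 1.35% = 7.65%.

7.65%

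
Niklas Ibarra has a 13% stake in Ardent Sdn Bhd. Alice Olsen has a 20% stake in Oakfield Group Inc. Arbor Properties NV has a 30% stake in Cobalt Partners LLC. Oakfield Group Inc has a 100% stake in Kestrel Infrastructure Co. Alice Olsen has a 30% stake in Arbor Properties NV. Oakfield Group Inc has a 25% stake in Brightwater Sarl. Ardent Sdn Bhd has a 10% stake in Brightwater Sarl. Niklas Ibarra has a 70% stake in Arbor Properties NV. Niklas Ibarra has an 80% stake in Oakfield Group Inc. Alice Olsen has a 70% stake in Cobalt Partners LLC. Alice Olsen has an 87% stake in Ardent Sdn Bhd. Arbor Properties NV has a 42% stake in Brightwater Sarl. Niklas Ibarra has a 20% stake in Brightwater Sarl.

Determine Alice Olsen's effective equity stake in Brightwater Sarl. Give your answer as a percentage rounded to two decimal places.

Alice reaches Brightwater along 3 paths.
Via Oakfield: 20% × 25% = 5%.
Via Ardent: 87% × 10% = 8.7%.
Via Arbor: 30% × 42% = 12.6%.
Total: 5% + 8.7% + 12.6% = 26.3%.
Rounded: 26.30%.

26.30%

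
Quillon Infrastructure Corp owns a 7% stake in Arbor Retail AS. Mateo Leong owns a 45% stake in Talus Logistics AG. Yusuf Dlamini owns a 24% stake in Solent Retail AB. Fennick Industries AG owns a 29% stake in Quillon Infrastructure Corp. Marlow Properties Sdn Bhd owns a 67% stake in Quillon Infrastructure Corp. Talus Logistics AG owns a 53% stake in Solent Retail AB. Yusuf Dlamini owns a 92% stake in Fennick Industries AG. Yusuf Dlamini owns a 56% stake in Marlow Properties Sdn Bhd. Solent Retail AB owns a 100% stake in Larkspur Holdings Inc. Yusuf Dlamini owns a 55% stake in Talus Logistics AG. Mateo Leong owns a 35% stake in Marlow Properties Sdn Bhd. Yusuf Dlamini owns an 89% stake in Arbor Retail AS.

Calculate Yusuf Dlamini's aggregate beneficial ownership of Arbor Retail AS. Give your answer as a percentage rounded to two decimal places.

93.49%

Yusuf reaches Arbor along 3 paths.
Direct stake: 89% = 89%.
Via Fennick → Quillon: 92% × 29% × 7% = 1.8676%.
Via Marlow → Quillon: 56% × 67% × 7% = 2.6264%.
Total: 89% + 1.8676% + 2.6264% = 93.494%.
Rounded: 93.49%.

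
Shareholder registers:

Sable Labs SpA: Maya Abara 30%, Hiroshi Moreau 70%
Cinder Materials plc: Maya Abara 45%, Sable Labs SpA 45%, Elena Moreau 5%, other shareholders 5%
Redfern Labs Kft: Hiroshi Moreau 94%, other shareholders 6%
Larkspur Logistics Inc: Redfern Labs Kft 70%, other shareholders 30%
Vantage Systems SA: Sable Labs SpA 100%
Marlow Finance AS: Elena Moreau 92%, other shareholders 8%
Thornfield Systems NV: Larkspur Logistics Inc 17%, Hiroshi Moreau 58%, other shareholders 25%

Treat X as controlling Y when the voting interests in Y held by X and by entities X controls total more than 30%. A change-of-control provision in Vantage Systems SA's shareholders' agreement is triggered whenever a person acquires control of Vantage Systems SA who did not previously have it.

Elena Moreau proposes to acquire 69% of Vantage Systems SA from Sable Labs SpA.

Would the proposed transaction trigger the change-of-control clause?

The purchase adds only to Elena's holdings (Sable's stake shrinks), so Elena is the only person who could newly come to control Vantage.
Elena holds 92% of Marlow, so Elena controls Marlow.
Neither Elena nor any entity Elena controls holds any voting interest in Vantage.
So before the transaction, Elena does not control Vantage.
After the purchase, Elena holds 69% of Vantage directly, and Sable's stake falls to 31%.
Elena holds 69% of Vantage, so Elena controls Vantage.
Elena did not control Vantage before and does after, so the clause is triggered.

Yes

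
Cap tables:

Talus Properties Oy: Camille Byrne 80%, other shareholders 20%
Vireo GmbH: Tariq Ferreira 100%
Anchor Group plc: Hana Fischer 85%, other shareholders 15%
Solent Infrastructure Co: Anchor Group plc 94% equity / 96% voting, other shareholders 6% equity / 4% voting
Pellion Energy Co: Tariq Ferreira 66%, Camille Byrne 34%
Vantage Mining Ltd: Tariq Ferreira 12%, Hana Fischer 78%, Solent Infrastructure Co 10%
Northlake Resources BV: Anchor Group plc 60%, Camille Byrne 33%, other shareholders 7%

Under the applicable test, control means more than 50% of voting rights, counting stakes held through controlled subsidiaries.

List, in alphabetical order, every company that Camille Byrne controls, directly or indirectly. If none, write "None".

Talus Properties Oy

Camille holds 80% of Talus, so Camille controls Talus.
No other company's threshold is met.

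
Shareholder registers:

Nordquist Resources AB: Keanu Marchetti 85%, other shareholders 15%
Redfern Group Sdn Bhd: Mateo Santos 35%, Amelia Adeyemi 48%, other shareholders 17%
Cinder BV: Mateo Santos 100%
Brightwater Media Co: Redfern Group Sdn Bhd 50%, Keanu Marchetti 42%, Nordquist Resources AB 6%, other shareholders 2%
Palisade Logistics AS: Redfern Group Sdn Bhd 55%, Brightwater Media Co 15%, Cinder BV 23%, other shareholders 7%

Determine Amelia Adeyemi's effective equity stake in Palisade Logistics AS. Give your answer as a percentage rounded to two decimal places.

30.00%

Amelia reaches Palisade along 2 paths.
Via Redfern: 48% × 55% = 26.4%.
Via Redfern → Brightwater: 48% × 50% × 15% = 3.6%.
Total: 26.4% + 3.6% = 30%.
Rounded: 30.00%.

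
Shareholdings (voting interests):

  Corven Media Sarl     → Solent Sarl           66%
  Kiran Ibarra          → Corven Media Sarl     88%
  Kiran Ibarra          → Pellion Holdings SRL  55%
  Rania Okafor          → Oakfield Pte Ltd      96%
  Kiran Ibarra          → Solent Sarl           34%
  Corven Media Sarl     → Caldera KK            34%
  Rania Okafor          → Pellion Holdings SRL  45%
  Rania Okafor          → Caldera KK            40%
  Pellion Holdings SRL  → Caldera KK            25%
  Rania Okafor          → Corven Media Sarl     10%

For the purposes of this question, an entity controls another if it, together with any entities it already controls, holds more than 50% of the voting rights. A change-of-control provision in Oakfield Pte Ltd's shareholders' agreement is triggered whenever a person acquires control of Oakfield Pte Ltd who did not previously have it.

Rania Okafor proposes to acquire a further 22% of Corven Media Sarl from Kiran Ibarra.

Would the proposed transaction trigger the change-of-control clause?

No

The purchase adds only to Rania's holdings (Kiran's stake shrinks), so Rania is the only person who could newly come to control Oakfield.
Rania holds 96% of Oakfield, so Rania controls Oakfield.
So Rania already controls Oakfield before the transaction.
After the purchase, Rania's direct stake in Corven rises to 10% + 22% = 32%, and Kiran's stake falls to 66%.
Rania controlled Oakfield already, so this is not a new person acquiring control; every other person's position is unchanged or reduced.
No new person acquires control, so the clause is not triggered.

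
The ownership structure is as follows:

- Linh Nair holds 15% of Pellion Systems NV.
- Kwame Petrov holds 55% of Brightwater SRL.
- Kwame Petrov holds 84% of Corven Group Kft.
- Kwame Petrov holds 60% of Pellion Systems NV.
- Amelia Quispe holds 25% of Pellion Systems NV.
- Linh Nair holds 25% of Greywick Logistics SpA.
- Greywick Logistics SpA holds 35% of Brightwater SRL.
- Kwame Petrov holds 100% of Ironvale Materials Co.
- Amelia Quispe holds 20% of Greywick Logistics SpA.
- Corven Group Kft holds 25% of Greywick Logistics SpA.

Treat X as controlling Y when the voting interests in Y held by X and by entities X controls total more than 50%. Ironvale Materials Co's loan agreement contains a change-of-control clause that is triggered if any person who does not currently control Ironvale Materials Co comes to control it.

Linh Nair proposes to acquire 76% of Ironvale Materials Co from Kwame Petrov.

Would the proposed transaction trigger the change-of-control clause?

The purchase adds only to Linh's holdings (Kwame's stake shrinks), so Linh is the only person who could newly come to control Ironvale.
Linh's largest direct stake is 25% in Greywick, which does not meet the threshold, so Linh controls no company.
Neither Linh nor any entity Linh controls holds any voting interest in Ironvale.
So before the transaction, Linh does not control Ironvale.
After the purchase, Linh holds 76% of Ironvale directly, and Kwame's stake falls to 24%.
Linh holds 76% of Ironvale, so Linh controls Ironvale.
Linh did not control Ironvale before and does after, so the clause is triggered.

Yes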